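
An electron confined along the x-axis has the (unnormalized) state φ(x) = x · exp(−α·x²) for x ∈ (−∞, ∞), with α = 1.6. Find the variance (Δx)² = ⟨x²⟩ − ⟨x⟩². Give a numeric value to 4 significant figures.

Compute ⟨x⟩ and ⟨x²⟩ separately, then (Δx)² = ⟨x²⟩ − ⟨x⟩².
Expand each integrand as polynomial × e^(−2αx²) and use ∫x^(2j)·e^(−2αx²) dx = (2j−1)!!/(4α)^j · √(π/(2α)), odd powers → 0; here √(π/(2α)) = 0.99083.
Normalization: ∫|φ|² dx = 0.15482.
⟨x⟩ = 0.0000 and ⟨x²⟩ = 0.46875.
(Δx)² = 0.46875 − (0.0000)² = 0.46875.

0.4688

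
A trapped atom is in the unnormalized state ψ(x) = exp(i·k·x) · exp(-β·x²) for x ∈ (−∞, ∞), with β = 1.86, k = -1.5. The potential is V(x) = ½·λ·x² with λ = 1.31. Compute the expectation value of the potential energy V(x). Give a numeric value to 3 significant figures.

⟨V⟩ = ∫ V(x)·|ψ|² dx / ∫|ψ|² dx.
Gaussian moments: ∫x^(2j)·e^(−2βx²) dx = (2j−1)!!/(4β)^j · √(π/(2β)), odd powers integrate to 0; here √(π/(2β)) = 0.91897.
State is unnormalized: ∫|ψ|² dx = 0.91897, and ∫ψ*·V(x)·ψ dx = 0.080904, so ⟨V⟩ = 0.080904 / 0.91897.
⟨V⟩ = 0.088038.

0.0880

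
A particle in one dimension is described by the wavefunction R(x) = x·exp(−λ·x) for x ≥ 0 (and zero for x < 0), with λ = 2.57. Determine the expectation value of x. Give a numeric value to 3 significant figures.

⟨x⟩ = ∫ x·|R|² dx / ∫|R|² dx (integrals over the domain).
Every integrand reduces to terms xʲ·e^(−2λx) on [0, ∞); use ∫₀^∞ xʲ·e^(−2λx) dx = j!/(2λ)^(j+1).
State is unnormalized: ∫|R|² dx = 0.014728, and ∫R*·x·R dx = 0.0085960, so ⟨x⟩ = 0.0085960 / 0.014728.
⟨x⟩ = 0.58366.

0.584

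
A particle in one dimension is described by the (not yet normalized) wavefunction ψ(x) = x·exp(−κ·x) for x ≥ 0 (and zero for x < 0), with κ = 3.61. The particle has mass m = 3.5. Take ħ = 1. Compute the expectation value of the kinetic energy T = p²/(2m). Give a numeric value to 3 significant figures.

T = −(ħ²/2m) d²/dx², so ⟨T⟩ = −(ħ²/2m) ∫ ψ*·ψ'' dx / ∫|ψ|² dx; with m = 3.5.
Differentiate x·exp(−κ·x) with the product rule; every integrand then reduces to terms xʲ·e^(−2κx) on [0, ∞), with ∫₀^∞ xʲ·e^(−2κx) dx = j!/(2κ)^(j+1).
State is unnormalized: ∫|ψ|² dx = 0.0053140, and ∫ψ*·(−ħ²/2m · ψ'') dx = 0.0098932, so ⟨T⟩ = 0.0098932 / 0.0053140.
⟨T⟩ = 1.8617.

1.86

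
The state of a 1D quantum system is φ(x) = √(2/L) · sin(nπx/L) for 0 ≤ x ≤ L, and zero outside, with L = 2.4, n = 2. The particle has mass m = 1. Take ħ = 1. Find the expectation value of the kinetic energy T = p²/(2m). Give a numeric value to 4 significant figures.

T = −(ħ²/2m) d²/dx², so ⟨T⟩ = −(ħ²/2m) ∫ φ*·φ'' dx; with m = 1.
d/dx sin(nπx/L) = (nπ/L)·cos(nπx/L) and d²/dx² sin(nπx/L) = −(nπ/L)²·sin(nπx/L); on 0 ≤ x ≤ L, ∫sin²(nπx/L) dx = L/2 and ∫sin(nπx/L)·cos(nπx/L) dx = 0.
⟨T⟩ = 3.4269.

3.427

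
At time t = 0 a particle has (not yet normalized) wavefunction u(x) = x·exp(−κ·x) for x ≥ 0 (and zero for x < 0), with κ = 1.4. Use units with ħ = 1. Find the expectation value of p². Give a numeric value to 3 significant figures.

1.96

p² u = −ħ² d²u/dx²; ⟨p²⟩ = −ħ² ∫ u*·u'' dx / ∫|u|² dx.
Differentiate x·exp(−κ·x) with the product rule; every integrand then reduces to terms xʲ·e^(−2κx) on [0, ∞), with ∫₀^∞ xʲ·e^(−2κx) dx = j!/(2κ)^(j+1).
State is unnormalized: ∫|u|² dx = 0.091108, and ∫u*·(−ħ² u'') dx = 0.17857, so ⟨p²⟩ = 0.17857 / 0.091108.
⟨p²⟩ = 1.9600.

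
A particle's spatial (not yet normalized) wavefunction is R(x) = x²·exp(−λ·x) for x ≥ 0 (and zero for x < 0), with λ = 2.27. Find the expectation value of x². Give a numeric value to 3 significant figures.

1.46

⟨x²⟩ = ∫ x²·|R|² dx / ∫|R|² dx (integrals over the domain).
Every integrand reduces to terms xʲ·e^(−2λx) on [0, ∞); use ∫₀^∞ xʲ·e^(−2λx) dx = j!/(2λ)^(j+1).
State is unnormalized: ∫|R|² dx = 0.012443, and ∫R*·x²·R dx = 0.018111, so ⟨x²⟩ = 0.018111 / 0.012443.
⟨x²⟩ = 1.4555.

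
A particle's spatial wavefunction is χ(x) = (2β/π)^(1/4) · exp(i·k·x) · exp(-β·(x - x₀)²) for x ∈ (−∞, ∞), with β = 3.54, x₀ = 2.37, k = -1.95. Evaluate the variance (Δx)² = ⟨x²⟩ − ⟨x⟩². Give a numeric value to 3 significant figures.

Compute ⟨x⟩ and ⟨x²⟩ separately, then (Δx)² = ⟨x²⟩ − ⟨x⟩².
Gaussian moments (u = x − x₀): ∫u^(2j)·e^(−2βu²) du = (2j−1)!!/(4β)^j · √(π/(2β)), odd powers integrate to 0; here √(π/(2β)) = 0.66613.
⟨x⟩ = 2.3700 and ⟨x²⟩ = 5.6875.
(Δx)² = 5.6875 − (2.3700)² = 0.070621.

0.0706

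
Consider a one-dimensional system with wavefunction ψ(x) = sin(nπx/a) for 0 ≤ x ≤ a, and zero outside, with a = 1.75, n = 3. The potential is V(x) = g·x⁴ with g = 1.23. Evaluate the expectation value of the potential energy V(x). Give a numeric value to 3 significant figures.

2.18

⟨V⟩ = ∫ V(x)·|ψ|² dx / ∫|ψ|² dx.
With sin²θ = (1 − cos2θ)/2 on 0 ≤ x ≤ a: ∫sin²(nπx/a) dx = a/2, ∫x·sin²(nπx/a) dx = a²/4, ∫x²·sin²(nπx/a) dx = a³·(1/6 − 1/(4n²π²)); higher powers xᵏ the same way, integrating xᵏ·cos(2nπx/a) by parts.
State is unnormalized: ∫|ψ|² dx = 0.87500, and ∫ψ*·V(x)·ψ dx = 1.9071, so ⟨V⟩ = 1.9071 / 0.87500.
⟨V⟩ = 2.1795.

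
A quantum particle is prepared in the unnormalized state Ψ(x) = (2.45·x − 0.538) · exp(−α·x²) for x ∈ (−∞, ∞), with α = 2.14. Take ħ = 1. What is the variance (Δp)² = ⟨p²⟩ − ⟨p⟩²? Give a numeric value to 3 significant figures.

Compute ⟨p⟩ and ⟨p²⟩ separately; (Δp)² = ⟨p²⟩ − ⟨p⟩².
Expand each integrand as polynomial × e^(−2αx²) and use ∫x^(2j)·e^(−2αx²) dx = (2j−1)!!/(4α)^j · √(π/(2α)), odd powers → 0; here √(π/(2α)) = 0.85675. Differentiate with the product rule, d/dx e^(−αx²) = −2αx·e^(−αx²).
Normalization: ∫|Ψ|² dx = 0.84875.
⟨p⟩ = 0.0000 and ⟨p²⟩ = 5.1695.
(Δp)² = 5.1695 − (0.0000)² = 5.1695.

5.17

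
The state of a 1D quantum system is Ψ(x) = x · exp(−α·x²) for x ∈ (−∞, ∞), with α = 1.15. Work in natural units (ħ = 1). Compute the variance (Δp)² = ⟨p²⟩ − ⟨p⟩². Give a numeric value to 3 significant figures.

Compute ⟨p⟩ and ⟨p²⟩ separately; (Δp)² = ⟨p²⟩ − ⟨p⟩².
Expand each integrand as polynomial × e^(−2αx²) and use ∫x^(2j)·e^(−2αx²) dx = (2j−1)!!/(4α)^j · √(π/(2α)), odd powers → 0; here √(π/(2α)) = 1.1687. Differentiate with the product rule, d/dx e^(−αx²) = −2αx·e^(−αx²).
Normalization: ∫|Ψ|² dx = 0.25407.
⟨p⟩ = 0.0000 and ⟨p²⟩ = 3.4500.
(Δp)² = 3.4500 − (0.0000)² = 3.4500.

3.45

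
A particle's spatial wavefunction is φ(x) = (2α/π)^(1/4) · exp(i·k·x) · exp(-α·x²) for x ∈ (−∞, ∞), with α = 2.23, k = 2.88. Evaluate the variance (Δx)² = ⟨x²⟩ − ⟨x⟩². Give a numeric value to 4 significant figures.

Compute ⟨x⟩ and ⟨x²⟩ separately, then (Δx)² = ⟨x²⟩ − ⟨x⟩².
Gaussian moments: ∫x^(2j)·e^(−2αx²) dx = (2j−1)!!/(4α)^j · √(π/(2α)), odd powers integrate to 0; here √(π/(2α)) = 0.83928.
⟨x⟩ = 0.0000 and ⟨x²⟩ = 0.11211.
(Δx)² = 0.11211 − (0.0000)² = 0.11211.

0.1121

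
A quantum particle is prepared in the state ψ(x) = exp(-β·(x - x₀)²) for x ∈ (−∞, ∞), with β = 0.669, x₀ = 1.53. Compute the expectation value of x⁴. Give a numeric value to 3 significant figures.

11.1

⟨x⁴⟩ = ∫ x⁴·|ψ|² dx / ∫|ψ|² dx (integrals over the domain).
Gaussian moments (u = x − x₀): ∫u^(2j)·e^(−2βu²) du = (2j−1)!!/(4β)^j · √(π/(2β)), odd powers integrate to 0; here √(π/(2β)) = 1.5323.
State is unnormalized: ∫|ψ|² dx = 1.5323, and ∫ψ*·x⁴·ψ dx = 17.081, so ⟨x⁴⟩ = 17.081 / 1.5323.
⟨x⁴⟩ = 11.147.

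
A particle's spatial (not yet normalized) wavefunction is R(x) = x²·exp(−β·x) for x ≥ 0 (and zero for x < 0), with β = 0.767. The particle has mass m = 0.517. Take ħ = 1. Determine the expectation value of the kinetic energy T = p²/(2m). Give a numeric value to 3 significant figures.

T = −(ħ²/2m) d²/dx², so ⟨T⟩ = −(ħ²/2m) ∫ R*·R'' dx / ∫|R|² dx; with m = 0.517.
Differentiate x²·exp(−β·x) with the product rule; every integrand then reduces to terms xʲ·e^(−2βx) on [0, ∞), with ∫₀^∞ xʲ·e^(−2βx) dx = j!/(2β)^(j+1).
State is unnormalized: ∫|R|² dx = 2.8254, and ∫R*·(−ħ²/2m · R'') dx = 0.53584, so ⟨T⟩ = 0.53584 / 2.8254.
⟨T⟩ = 0.18965.

0.190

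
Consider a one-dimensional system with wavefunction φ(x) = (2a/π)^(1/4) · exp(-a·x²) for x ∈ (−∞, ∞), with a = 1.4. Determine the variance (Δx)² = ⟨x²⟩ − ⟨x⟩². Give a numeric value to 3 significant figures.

Compute ⟨x⟩ and ⟨x²⟩ separately, then (Δx)² = ⟨x²⟩ − ⟨x⟩².
Gaussian moments: ∫x^(2j)·e^(−2ax²) dx = (2j−1)!!/(4a)^j · √(π/(2a)), odd powers integrate to 0; here √(π/(2a)) = 1.0592.
⟨x⟩ = 0.0000 and ⟨x²⟩ = 0.17857.
(Δx)² = 0.17857 − (0.0000)² = 0.17857.

0.179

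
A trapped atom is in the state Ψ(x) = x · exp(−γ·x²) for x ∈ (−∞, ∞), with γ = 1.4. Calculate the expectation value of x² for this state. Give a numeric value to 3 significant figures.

⟨x²⟩ = ∫ x²·|Ψ|² dx / ∫|Ψ|² dx (integrals over the domain).
Expand each integrand as polynomial × e^(−2γx²) and use ∫x^(2j)·e^(−2γx²) dx = (2j−1)!!/(4γ)^j · √(π/(2γ)), odd powers → 0; here √(π/(2γ)) = 1.0592.
State is unnormalized: ∫|Ψ|² dx = 0.18915, and ∫Ψ*·x²·Ψ dx = 0.10133, so ⟨x²⟩ = 0.10133 / 0.18915.
⟨x²⟩ = 0.53571.

0.536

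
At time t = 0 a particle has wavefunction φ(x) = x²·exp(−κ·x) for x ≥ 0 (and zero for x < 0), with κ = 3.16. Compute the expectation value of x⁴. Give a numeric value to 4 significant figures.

1.053

⟨x⁴⟩ = ∫ x⁴·|φ|² dx / ∫|φ|² dx (integrals over the domain).
Every integrand reduces to terms xʲ·e^(−2κx) on [0, ∞); use ∫₀^∞ xʲ·e^(−2κx) dx = j!/(2κ)^(j+1).
State is unnormalized: ∫|φ|² dx = 0.0023803, and ∫φ*·x⁴·φ dx = 0.0025065, so ⟨x⁴⟩ = 0.0025065 / 0.0023803.
⟨x⁴⟩ = 1.0530.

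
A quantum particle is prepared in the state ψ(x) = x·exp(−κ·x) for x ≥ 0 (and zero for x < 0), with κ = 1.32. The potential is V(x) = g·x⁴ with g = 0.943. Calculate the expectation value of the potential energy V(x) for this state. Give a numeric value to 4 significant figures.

6.989

⟨V⟩ = ∫ V(x)·|ψ|² dx / ∫|ψ|² dx.
Every integrand reduces to terms xʲ·e^(−2κx) on [0, ∞); use ∫₀^∞ xʲ·e^(−2κx) dx = j!/(2κ)^(j+1).
State is unnormalized: ∫|ψ|² dx = 0.10870, and ∫ψ*·V(x)·ψ dx = 0.75966, so ⟨V⟩ = 0.75966 / 0.10870.
⟨V⟩ = 6.9887.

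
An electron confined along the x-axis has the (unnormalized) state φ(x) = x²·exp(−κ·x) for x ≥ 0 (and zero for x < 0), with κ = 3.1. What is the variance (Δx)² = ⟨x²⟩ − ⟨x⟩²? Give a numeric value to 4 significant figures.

Compute ⟨x⟩ and ⟨x²⟩ separately, then (Δx)² = ⟨x²⟩ − ⟨x⟩².
Every integrand reduces to terms xʲ·e^(−2κx) on [0, ∞); use ∫₀^∞ xʲ·e^(−2κx) dx = j!/(2κ)^(j+1).
Normalization: ∫|φ|² dx = 0.0026197.
⟨x⟩ = 0.80645 and ⟨x²⟩ = 0.78044.
(Δx)² = 0.78044 − (0.80645)² = 0.13007.

0.1301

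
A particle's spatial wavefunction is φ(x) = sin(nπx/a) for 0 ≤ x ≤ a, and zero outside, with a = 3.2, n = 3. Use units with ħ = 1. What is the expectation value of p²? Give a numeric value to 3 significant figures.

p² φ = −ħ² d²φ/dx²; ⟨p²⟩ = −ħ² ∫ φ*·φ'' dx / ∫|φ|² dx.
d/dx sin(nπx/a) = (nπ/a)·cos(nπx/a) and d²/dx² sin(nπx/a) = −(nπ/a)²·sin(nπx/a); on 0 ≤ x ≤ a, ∫sin²(nπx/a) dx = a/2 and ∫sin(nπx/a)·cos(nπx/a) dx = 0.
State is unnormalized: ∫|φ|² dx = 1.6000, and ∫φ*·(−ħ² φ'') dx = 13.879, so ⟨p²⟩ = 13.879 / 1.6000.
⟨p²⟩ = 8.6745.

8.67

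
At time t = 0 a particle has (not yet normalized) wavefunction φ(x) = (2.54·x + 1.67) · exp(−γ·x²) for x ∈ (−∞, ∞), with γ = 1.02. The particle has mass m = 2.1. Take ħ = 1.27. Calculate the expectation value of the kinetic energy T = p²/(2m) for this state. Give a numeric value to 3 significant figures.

0.675

T = −(ħ²/2m) d²/dx², so ⟨T⟩ = −(ħ²/2m) ∫ φ*·φ'' dx / ∫|φ|² dx; with m = 2.1.
Expand each integrand as polynomial × e^(−2γx²) and use ∫x^(2j)·e^(−2γx²) dx = (2j−1)!!/(4γ)^j · √(π/(2γ)), odd powers → 0; here √(π/(2γ)) = 1.2410. Differentiate with the product rule, d/dx e^(−γx²) = −2γx·e^(−γx²).
State is unnormalized: ∫|φ|² dx = 5.4232, and ∫φ*·(−ħ²/2m · φ'') dx = 3.6616, so ⟨T⟩ = 3.6616 / 5.4232.
⟨T⟩ = 0.67517.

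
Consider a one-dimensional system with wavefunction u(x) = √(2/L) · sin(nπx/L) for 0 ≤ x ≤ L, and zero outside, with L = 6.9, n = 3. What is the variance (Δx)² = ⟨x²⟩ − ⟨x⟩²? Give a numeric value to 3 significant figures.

3.70

Compute ⟨x⟩ and ⟨x²⟩ separately, then (Δx)² = ⟨x²⟩ − ⟨x⟩².
With sin²θ = (1 − cos2θ)/2 on 0 ≤ x ≤ L: ∫sin²(nπx/L) dx = L/2, ∫x·sin²(nπx/L) dx = L²/4, ∫x²·sin²(nπx/L) dx = L³·(1/6 − 1/(4n²π²)); higher powers xᵏ the same way, integrating xᵏ·cos(2nπx/L) by parts.
⟨x⟩ = 3.4500 and ⟨x²⟩ = 15.602.
(Δx)² = 15.602 − (3.4500)² = 3.6995.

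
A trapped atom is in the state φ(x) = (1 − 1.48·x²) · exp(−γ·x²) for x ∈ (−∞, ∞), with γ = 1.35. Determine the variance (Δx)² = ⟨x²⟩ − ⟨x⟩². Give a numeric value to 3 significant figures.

Compute ⟨x⟩ and ⟨x²⟩ separately, then (Δx)² = ⟨x²⟩ − ⟨x⟩².
Expand each integrand as polynomial × e^(−2γx²) and use ∫x^(2j)·e^(−2γx²) dx = (2j−1)!!/(4γ)^j · √(π/(2γ)), odd powers → 0; here √(π/(2γ)) = 1.0787.
Normalization: ∫|φ|² dx = 0.73048.
⟨x⟩ = 0.0000 and ⟨x²⟩ = 0.13189.
(Δx)² = 0.13189 − (0.0000)² = 0.13189.

0.132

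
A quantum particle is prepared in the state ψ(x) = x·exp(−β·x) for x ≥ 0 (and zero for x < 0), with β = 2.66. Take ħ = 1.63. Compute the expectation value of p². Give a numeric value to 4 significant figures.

18.80

p² ψ = −ħ² d²ψ/dx²; ⟨p²⟩ = −ħ² ∫ ψ*·ψ'' dx / ∫|ψ|² dx.
Differentiate x·exp(−β·x) with the product rule; every integrand then reduces to terms xʲ·e^(−2βx) on [0, ∞), with ∫₀^∞ xʲ·e^(−2βx) dx = j!/(2β)^(j+1).
State is unnormalized: ∫|ψ|² dx = 0.013283, and ∫ψ*·(−ħ² ψ'') dx = 0.24971, so ⟨p²⟩ = 0.24971 / 0.013283.
⟨p²⟩ = 18.799.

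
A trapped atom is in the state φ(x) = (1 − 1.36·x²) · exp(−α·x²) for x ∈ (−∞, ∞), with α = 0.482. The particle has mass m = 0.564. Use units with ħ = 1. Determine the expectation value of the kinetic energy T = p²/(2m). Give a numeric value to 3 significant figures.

T = −(ħ²/2m) d²/dx², so ⟨T⟩ = −(ħ²/2m) ∫ φ*·φ'' dx / ∫|φ|² dx; with m = 0.564.
Expand each integrand as polynomial × e^(−2αx²) and use ∫x^(2j)·e^(−2αx²) dx = (2j−1)!!/(4α)^j · √(π/(2α)), odd powers → 0; here √(π/(2α)) = 1.8052. Differentiate with the product rule, d/dx e^(−αx²) = −2αx·e^(−αx²).
State is unnormalized: ∫|φ|² dx = 1.9532, and ∫φ*·(−ħ²/2m · φ'') dx = 4.5465, so ⟨T⟩ = 4.5465 / 1.9532.
⟨T⟩ = 2.3277.

2.33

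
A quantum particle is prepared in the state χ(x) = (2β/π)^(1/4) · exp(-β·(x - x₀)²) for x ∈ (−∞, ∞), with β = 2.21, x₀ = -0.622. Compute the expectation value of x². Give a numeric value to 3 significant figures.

⟨x²⟩ = ∫ x²·|χ|² dx (integrals over the domain).
Gaussian moments (u = x − x₀): ∫u^(2j)·e^(−2βu²) du = (2j−1)!!/(4β)^j · √(π/(2β)), odd powers integrate to 0; here √(π/(2β)) = 0.84307.
⟨x²⟩ = 0.50001.

0.500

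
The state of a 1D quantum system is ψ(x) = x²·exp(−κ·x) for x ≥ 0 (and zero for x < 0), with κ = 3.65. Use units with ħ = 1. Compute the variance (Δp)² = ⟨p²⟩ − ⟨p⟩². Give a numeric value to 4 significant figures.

4.441

Compute ⟨p⟩ and ⟨p²⟩ separately; (Δp)² = ⟨p²⟩ − ⟨p⟩².
Differentiate x²·exp(−κ·x) with the product rule; every integrand then reduces to terms xʲ·e^(−2κx) on [0, ∞), with ∫₀^∞ xʲ·e^(−2κx) dx = j!/(2κ)^(j+1).
Normalization: ∫|ψ|² dx = 0.0011577.
⟨p⟩ = 0.0000 and ⟨p²⟩ = 4.4408.
(Δp)² = 4.4408 − (0.0000)² = 4.4408.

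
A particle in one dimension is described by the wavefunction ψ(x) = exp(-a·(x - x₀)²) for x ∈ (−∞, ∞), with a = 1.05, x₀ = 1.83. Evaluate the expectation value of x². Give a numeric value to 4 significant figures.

⟨x²⟩ = ∫ x²·|ψ|² dx / ∫|ψ|² dx (integrals over the domain).
Gaussian moments (u = x − x₀): ∫u^(2j)·e^(−2au²) du = (2j−1)!!/(4a)^j · √(π/(2a)), odd powers integrate to 0; here √(π/(2a)) = 1.2231.
State is unnormalized: ∫|ψ|² dx = 1.2231, and ∫ψ*·x²·ψ dx = 4.3873, so ⟨x²⟩ = 4.3873 / 1.2231.
⟨x²⟩ = 3.5870.

3.587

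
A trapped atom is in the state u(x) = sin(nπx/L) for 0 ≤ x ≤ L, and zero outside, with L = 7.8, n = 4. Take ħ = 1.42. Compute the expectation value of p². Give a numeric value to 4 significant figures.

p² u = −ħ² d²u/dx²; ⟨p²⟩ = −ħ² ∫ u*·u'' dx / ∫|u|² dx.
d/dx sin(nπx/L) = (nπ/L)·cos(nπx/L) and d²/dx² sin(nπx/L) = −(nπ/L)²·sin(nπx/L); on 0 ≤ x ≤ L, ∫sin²(nπx/L) dx = L/2 and ∫sin(nπx/L)·cos(nπx/L) dx = 0.
State is unnormalized: ∫|u|² dx = 3.9000, and ∫u*·(−ħ² u'') dx = 20.411, so ⟨p²⟩ = 20.411 / 3.9000.
⟨p²⟩ = 5.2337.

5.234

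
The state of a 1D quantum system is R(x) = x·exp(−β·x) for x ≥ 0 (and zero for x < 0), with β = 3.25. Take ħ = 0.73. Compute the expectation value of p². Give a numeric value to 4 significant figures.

5.629

p² R = −ħ² d²R/dx²; ⟨p²⟩ = −ħ² ∫ R*·R'' dx / ∫|R|² dx.
Differentiate x·exp(−β·x) with the product rule; every integrand then reduces to terms xʲ·e^(−2βx) on [0, ∞), with ∫₀^∞ xʲ·e^(−2βx) dx = j!/(2β)^(j+1).
State is unnormalized: ∫|R|² dx = 0.0072827, and ∫R*·(−ħ² R'') dx = 0.040992, so ⟨p²⟩ = 0.040992 / 0.0072827.
⟨p²⟩ = 5.6288.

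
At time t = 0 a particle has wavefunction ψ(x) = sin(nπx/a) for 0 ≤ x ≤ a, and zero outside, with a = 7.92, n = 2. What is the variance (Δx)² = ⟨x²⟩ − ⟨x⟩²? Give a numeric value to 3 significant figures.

Compute ⟨x⟩ and ⟨x²⟩ separately, then (Δx)² = ⟨x²⟩ − ⟨x⟩².
With sin²θ = (1 − cos2θ)/2 on 0 ≤ x ≤ a: ∫sin²(nπx/a) dx = a/2, ∫x·sin²(nπx/a) dx = a²/4, ∫x²·sin²(nπx/a) dx = a³·(1/6 − 1/(4n²π²)); higher powers xᵏ the same way, integrating xᵏ·cos(2nπx/a) by parts.
Normalization: ∫|ψ|² dx = 3.9600.
⟨x⟩ = 3.9600 and ⟨x²⟩ = 20.114.
(Δx)² = 20.114 − (3.9600)² = 4.4328.

4.43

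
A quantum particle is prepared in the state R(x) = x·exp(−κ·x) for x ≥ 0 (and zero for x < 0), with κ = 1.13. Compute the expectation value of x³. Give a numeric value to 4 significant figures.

⟨x³⟩ = ∫ x³·|R|² dx / ∫|R|² dx (integrals over the domain).
Every integrand reduces to terms xʲ·e^(−2κx) on [0, ∞); use ∫₀^∞ xʲ·e^(−2κx) dx = j!/(2κ)^(j+1).
State is unnormalized: ∫|R|² dx = 0.17326, and ∫R*·x³·R dx = 0.90060, so ⟨x³⟩ = 0.90060 / 0.17326.
⟨x³⟩ = 5.1979.

5.198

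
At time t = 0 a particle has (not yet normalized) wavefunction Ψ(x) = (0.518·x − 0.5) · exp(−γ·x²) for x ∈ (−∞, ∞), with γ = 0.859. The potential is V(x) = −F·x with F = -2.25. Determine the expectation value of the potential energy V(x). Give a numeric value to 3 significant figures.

⟨V⟩ = ∫ V(x)·|Ψ|² dx / ∫|Ψ|² dx.
Expand each integrand as polynomial × e^(−2γx²) and use ∫x^(2j)·e^(−2γx²) dx = (2j−1)!!/(4γ)^j · √(π/(2γ)), odd powers → 0; here √(π/(2γ)) = 1.3523.
State is unnormalized: ∫|Ψ|² dx = 0.44367, and ∫Ψ*·V(x)·Ψ dx = -0.45869, so ⟨V⟩ = -0.45869 / 0.44367.
⟨V⟩ = -1.0339.

-1.03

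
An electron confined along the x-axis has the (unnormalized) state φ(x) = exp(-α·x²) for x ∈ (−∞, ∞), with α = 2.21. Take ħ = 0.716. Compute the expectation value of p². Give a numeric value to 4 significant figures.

p² φ = −ħ² d²φ/dx²; ⟨p²⟩ = −ħ² ∫ φ*·φ'' dx / ∫|φ|² dx.
Gaussian moments: ∫x^(2j)·e^(−2αx²) dx = (2j−1)!!/(4α)^j · √(π/(2α)), odd powers integrate to 0; here √(π/(2α)) = 0.84307. Derivatives: d/dx e^(−αx²) = −2αx·e^(−αx²), d²/dx² e^(−αx²) = (4α²x² − 2α)·e^(−αx²).
State is unnormalized: ∫|φ|² dx = 0.84307, and ∫φ*·(−ħ² φ'') dx = 0.95517, so ⟨p²⟩ = 0.95517 / 0.84307.
⟨p²⟩ = 1.1330.

1.133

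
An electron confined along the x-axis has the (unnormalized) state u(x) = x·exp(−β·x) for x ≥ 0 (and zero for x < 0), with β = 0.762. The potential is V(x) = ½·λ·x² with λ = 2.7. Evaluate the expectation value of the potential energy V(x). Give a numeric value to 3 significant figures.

6.98

⟨V⟩ = ∫ V(x)·|u|² dx / ∫|u|² dx.
Every integrand reduces to terms xʲ·e^(−2βx) on [0, ∞); use ∫₀^∞ xʲ·e^(−2βx) dx = j!/(2β)^(j+1).
State is unnormalized: ∫|u|² dx = 0.56503, and ∫u*·V(x)·u dx = 3.9411, so ⟨V⟩ = 3.9411 / 0.56503.
⟨V⟩ = 6.9750.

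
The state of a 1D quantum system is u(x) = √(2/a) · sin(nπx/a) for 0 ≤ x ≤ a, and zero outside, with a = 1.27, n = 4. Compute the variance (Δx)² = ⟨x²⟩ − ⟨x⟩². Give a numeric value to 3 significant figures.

Compute ⟨x⟩ and ⟨x²⟩ separately, then (Δx)² = ⟨x²⟩ − ⟨x⟩².
With sin²θ = (1 − cos2θ)/2 on 0 ≤ x ≤ a: ∫sin²(nπx/a) dx = a/2, ∫x·sin²(nπx/a) dx = a²/4, ∫x²·sin²(nπx/a) dx = a³·(1/6 − 1/(4n²π²)); higher powers xᵏ the same way, integrating xᵏ·cos(2nπx/a) by parts.
⟨x⟩ = 0.63500 and ⟨x²⟩ = 0.53253.
(Δx)² = 0.53253 − (0.63500)² = 0.12930.

0.129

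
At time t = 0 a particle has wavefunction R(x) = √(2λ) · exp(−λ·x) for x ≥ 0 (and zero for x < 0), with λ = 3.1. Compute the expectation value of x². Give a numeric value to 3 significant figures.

⟨x²⟩ = ∫ x²·|R|² dx (integrals over the domain).
Every integrand reduces to terms xʲ·e^(−2λx) on [0, ∞); use ∫₀^∞ xʲ·e^(−2λx) dx = j!/(2λ)^(j+1).
⟨x²⟩ = 0.052029.

0.0520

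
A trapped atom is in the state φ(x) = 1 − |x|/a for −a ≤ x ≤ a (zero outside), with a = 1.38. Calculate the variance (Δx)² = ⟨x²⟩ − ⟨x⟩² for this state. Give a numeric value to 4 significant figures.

0.1904

Compute ⟨x⟩ and ⟨x²⟩ separately, then (Δx)² = ⟨x²⟩ − ⟨x⟩².
φ is even, so ∫ over [−a, a] = 2∫₀ᵃ with φ = 1 − x/a there: ∫₀ᵃ (1 − x/a)² dx = a/3, ∫₀ᵃ x²(1 − x/a)² dx = a³/30, ∫₀ᵃ x⁴(1 − x/a)² dx = a⁵/105.
Normalization: ∫|φ|² dx = 0.92000.
⟨x⟩ = 0.0000 and ⟨x²⟩ = 0.19044.
(Δx)² = 0.19044 − (0.0000)² = 0.19044.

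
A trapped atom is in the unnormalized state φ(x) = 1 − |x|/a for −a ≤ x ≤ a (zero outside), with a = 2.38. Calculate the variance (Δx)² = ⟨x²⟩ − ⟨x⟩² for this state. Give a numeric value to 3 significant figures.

0.566

Compute ⟨x⟩ and ⟨x²⟩ separately, then (Δx)² = ⟨x²⟩ − ⟨x⟩².
φ is even, so ∫ over [−a, a] = 2∫₀ᵃ with φ = 1 − x/a there: ∫₀ᵃ (1 − x/a)² dx = a/3, ∫₀ᵃ x²(1 − x/a)² dx = a³/30, ∫₀ᵃ x⁴(1 − x/a)² dx = a⁵/105.
Normalization: ∫|φ|² dx = 1.5867.
⟨x⟩ = 0.0000 and ⟨x²⟩ = 0.56644.
(Δx)² = 0.56644 − (0.0000)² = 0.56644.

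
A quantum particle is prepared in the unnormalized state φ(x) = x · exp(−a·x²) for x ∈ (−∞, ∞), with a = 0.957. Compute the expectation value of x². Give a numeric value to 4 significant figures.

⟨x²⟩ = ∫ x²·|φ|² dx / ∫|φ|² dx (integrals over the domain).
Expand each integrand as polynomial × e^(−2ax²) and use ∫x^(2j)·e^(−2ax²) dx = (2j−1)!!/(4a)^j · √(π/(2a)), odd powers → 0; here √(π/(2a)) = 1.2812.
State is unnormalized: ∫|φ|² dx = 0.33468, and ∫φ*·x²·φ dx = 0.26229, so ⟨x²⟩ = 0.26229 / 0.33468.
⟨x²⟩ = 0.78370.

0.7837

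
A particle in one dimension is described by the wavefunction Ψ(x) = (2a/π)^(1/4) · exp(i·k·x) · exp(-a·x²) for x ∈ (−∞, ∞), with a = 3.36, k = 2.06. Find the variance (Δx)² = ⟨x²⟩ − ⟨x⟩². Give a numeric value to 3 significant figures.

Compute ⟨x⟩ and ⟨x²⟩ separately, then (Δx)² = ⟨x²⟩ − ⟨x⟩².
Gaussian moments: ∫x^(2j)·e^(−2ax²) dx = (2j−1)!!/(4a)^j · √(π/(2a)), odd powers integrate to 0; here √(π/(2a)) = 0.68374.
⟨x⟩ = 0.0000 and ⟨x²⟩ = 0.074405.
(Δx)² = 0.074405 − (0.0000)² = 0.074405.

0.0744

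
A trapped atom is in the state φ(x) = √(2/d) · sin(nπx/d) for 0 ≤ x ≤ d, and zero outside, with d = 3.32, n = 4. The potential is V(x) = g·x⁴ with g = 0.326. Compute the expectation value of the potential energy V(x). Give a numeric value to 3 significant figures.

⟨V⟩ = ∫ V(x)·|φ|² dx.
With sin²θ = (1 − cos2θ)/2 on 0 ≤ x ≤ d: ∫sin²(nπx/d) dx = d/2, ∫x·sin²(nπx/d) dx = d²/4, ∫x²·sin²(nπx/d) dx = d³·(1/6 − 1/(4n²π²)); higher powers xᵏ the same way, integrating xᵏ·cos(2nπx/d) by parts.
⟨V⟩ = 7.6729.

7.67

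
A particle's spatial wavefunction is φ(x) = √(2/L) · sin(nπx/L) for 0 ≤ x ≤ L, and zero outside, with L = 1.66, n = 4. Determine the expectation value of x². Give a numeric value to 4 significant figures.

⟨x²⟩ = ∫ x²·|φ|² dx (integrals over the domain).
With sin²θ = (1 − cos2θ)/2 on 0 ≤ x ≤ L: ∫sin²(nπx/L) dx = L/2, ∫x·sin²(nπx/L) dx = L²/4, ∫x²·sin²(nπx/L) dx = L³·(1/6 − 1/(4n²π²)); higher powers xᵏ the same way, integrating xᵏ·cos(2nπx/L) by parts.
⟨x²⟩ = 0.90981.

0.9098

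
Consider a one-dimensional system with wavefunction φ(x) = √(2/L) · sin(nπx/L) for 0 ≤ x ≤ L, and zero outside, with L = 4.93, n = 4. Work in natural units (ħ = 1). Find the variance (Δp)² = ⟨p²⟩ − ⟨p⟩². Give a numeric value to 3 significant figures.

6.50

Compute ⟨p⟩ and ⟨p²⟩ separately; (Δp)² = ⟨p²⟩ − ⟨p⟩².
d/dx sin(nπx/L) = (nπ/L)·cos(nπx/L) and d²/dx² sin(nπx/L) = −(nπ/L)²·sin(nπx/L); on 0 ≤ x ≤ L, ∫sin²(nπx/L) dx = L/2 and ∫sin(nπx/L)·cos(nπx/L) dx = 0.
⟨p⟩ = 0.0000 and ⟨p²⟩ = 6.4972.
(Δp)² = 6.4972 − (0.0000)² = 6.4972.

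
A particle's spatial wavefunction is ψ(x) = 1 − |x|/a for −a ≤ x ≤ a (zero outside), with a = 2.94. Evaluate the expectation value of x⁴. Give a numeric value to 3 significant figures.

2.13

⟨x⁴⟩ = ∫ x⁴·|ψ|² dx / ∫|ψ|² dx (integrals over the domain).
ψ is even, so ∫ over [−a, a] = 2∫₀ᵃ with ψ = 1 − x/a there: ∫₀ᵃ (1 − x/a)² dx = a/3, ∫₀ᵃ x²(1 − x/a)² dx = a³/30, ∫₀ᵃ x⁴(1 − x/a)² dx = a⁵/105.
State is unnormalized: ∫|ψ|² dx = 1.9600, and ∫ψ*·x⁴·ψ dx = 4.1839, so ⟨x⁴⟩ = 4.1839 / 1.9600.
⟨x⁴⟩ = 2.1346.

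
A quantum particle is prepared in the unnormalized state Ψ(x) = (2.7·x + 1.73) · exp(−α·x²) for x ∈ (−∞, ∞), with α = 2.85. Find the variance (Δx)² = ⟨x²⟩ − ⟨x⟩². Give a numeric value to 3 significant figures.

Compute ⟨x⟩ and ⟨x²⟩ separately, then (Δx)² = ⟨x²⟩ − ⟨x⟩².
Expand each integrand as polynomial × e^(−2αx²) and use ∫x^(2j)·e^(−2αx²) dx = (2j−1)!!/(4α)^j · √(π/(2α)), odd powers → 0; here √(π/(2α)) = 0.74240.
Normalization: ∫|Ψ|² dx = 2.6967.
⟨x⟩ = 0.22560 and ⟨x²⟩ = 0.11860.
(Δx)² = 0.11860 − (0.22560)² = 0.067708.

0.0677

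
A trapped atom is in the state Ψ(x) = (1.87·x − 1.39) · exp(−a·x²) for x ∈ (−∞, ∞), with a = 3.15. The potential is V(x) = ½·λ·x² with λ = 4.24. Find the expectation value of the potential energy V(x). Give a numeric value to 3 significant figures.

0.211

⟨V⟩ = ∫ V(x)·|Ψ|² dx / ∫|Ψ|² dx.
Expand each integrand as polynomial × e^(−2ax²) and use ∫x^(2j)·e^(−2ax²) dx = (2j−1)!!/(4a)^j · √(π/(2a)), odd powers → 0; here √(π/(2a)) = 0.70616.
State is unnormalized: ∫|Ψ|² dx = 1.5604, and ∫Ψ*·V(x)·Ψ dx = 0.32849, so ⟨V⟩ = 0.32849 / 1.5604.
⟨V⟩ = 0.21052.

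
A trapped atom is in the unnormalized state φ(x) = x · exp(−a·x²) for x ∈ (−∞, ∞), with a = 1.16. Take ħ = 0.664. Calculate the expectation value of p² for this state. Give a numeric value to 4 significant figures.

p² φ = −ħ² d²φ/dx²; ⟨p²⟩ = −ħ² ∫ φ*·φ'' dx / ∫|φ|² dx.
Expand each integrand as polynomial × e^(−2ax²) and use ∫x^(2j)·e^(−2ax²) dx = (2j−1)!!/(4a)^j · √(π/(2a)), odd powers → 0; here √(π/(2a)) = 1.1637. Differentiate with the product rule, d/dx e^(−ax²) = −2ax·e^(−ax²).
State is unnormalized: ∫|φ|² dx = 0.25079, and ∫φ*·(−ħ² φ'') dx = 0.38479, so ⟨p²⟩ = 0.38479 / 0.25079.
⟨p²⟩ = 1.5343.

1.534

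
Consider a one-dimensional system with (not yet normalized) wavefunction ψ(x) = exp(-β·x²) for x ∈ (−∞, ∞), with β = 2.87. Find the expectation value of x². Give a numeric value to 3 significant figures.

⟨x²⟩ = ∫ x²·|ψ|² dx / ∫|ψ|² dx (integrals over the domain).
Gaussian moments: ∫x^(2j)·e^(−2βx²) dx = (2j−1)!!/(4β)^j · √(π/(2β)), odd powers integrate to 0; here √(π/(2β)) = 0.73981.
State is unnormalized: ∫|ψ|² dx = 0.73981, and ∫ψ*·x²·ψ dx = 0.064443, so ⟨x²⟩ = 0.064443 / 0.73981.
⟨x²⟩ = 0.087108.

0.0871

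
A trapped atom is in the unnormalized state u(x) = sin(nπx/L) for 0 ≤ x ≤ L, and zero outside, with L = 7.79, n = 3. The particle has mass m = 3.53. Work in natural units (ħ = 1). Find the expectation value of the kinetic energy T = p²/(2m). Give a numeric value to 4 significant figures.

T = −(ħ²/2m) d²/dx², so ⟨T⟩ = −(ħ²/2m) ∫ u*·u'' dx / ∫|u|² dx; with m = 3.53.
d/dx sin(nπx/L) = (nπ/L)·cos(nπx/L) and d²/dx² sin(nπx/L) = −(nπ/L)²·sin(nπx/L); on 0 ≤ x ≤ L, ∫sin²(nπx/L) dx = L/2 and ∫sin(nπx/L)·cos(nπx/L) dx = 0.
State is unnormalized: ∫|u|² dx = 3.8950, and ∫u*·(−ħ²/2m · u'') dx = 0.80755, so ⟨T⟩ = 0.80755 / 3.8950.
⟨T⟩ = 0.20733.

0.2073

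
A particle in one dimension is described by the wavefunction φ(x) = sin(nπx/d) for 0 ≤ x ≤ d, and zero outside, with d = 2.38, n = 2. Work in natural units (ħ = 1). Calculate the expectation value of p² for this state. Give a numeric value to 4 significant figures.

6.970

p² φ = −ħ² d²φ/dx²; ⟨p²⟩ = −ħ² ∫ φ*·φ'' dx / ∫|φ|² dx.
d/dx sin(nπx/d) = (nπ/d)·cos(nπx/d) and d²/dx² sin(nπx/d) = −(nπ/d)²·sin(nπx/d); on 0 ≤ x ≤ d, ∫sin²(nπx/d) dx = d/2 and ∫sin(nπx/d)·cos(nπx/d) dx = 0.
State is unnormalized: ∫|φ|² dx = 1.1900, and ∫φ*·(−ħ² φ'') dx = 8.2938, so ⟨p²⟩ = 8.2938 / 1.1900.
⟨p²⟩ = 6.9696.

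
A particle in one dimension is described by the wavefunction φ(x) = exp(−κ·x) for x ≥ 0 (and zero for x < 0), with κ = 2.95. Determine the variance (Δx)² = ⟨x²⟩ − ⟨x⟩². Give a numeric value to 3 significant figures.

0.0287

Compute ⟨x⟩ and ⟨x²⟩ separately, then (Δx)² = ⟨x²⟩ − ⟨x⟩².
Every integrand reduces to terms xʲ·e^(−2κx) on [0, ∞); use ∫₀^∞ xʲ·e^(−2κx) dx = j!/(2κ)^(j+1).
Normalization: ∫|φ|² dx = 0.16949.
⟨x⟩ = 0.16949 and ⟨x²⟩ = 0.057455.
(Δx)² = 0.057455 − (0.16949)² = 0.028727.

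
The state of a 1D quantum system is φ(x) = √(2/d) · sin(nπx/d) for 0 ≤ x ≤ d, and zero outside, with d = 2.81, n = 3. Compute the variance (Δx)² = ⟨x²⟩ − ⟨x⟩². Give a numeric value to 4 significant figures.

Compute ⟨x⟩ and ⟨x²⟩ separately, then (Δx)² = ⟨x²⟩ − ⟨x⟩².
With sin²θ = (1 − cos2θ)/2 on 0 ≤ x ≤ d: ∫sin²(nπx/d) dx = d/2, ∫x·sin²(nπx/d) dx = d²/4, ∫x²·sin²(nπx/d) dx = d³·(1/6 − 1/(4n²π²)); higher powers xᵏ the same way, integrating xᵏ·cos(2nπx/d) by parts.
⟨x⟩ = 1.4050 and ⟨x²⟩ = 2.5876.
(Δx)² = 2.5876 − (1.4050)² = 0.61356.

0.6136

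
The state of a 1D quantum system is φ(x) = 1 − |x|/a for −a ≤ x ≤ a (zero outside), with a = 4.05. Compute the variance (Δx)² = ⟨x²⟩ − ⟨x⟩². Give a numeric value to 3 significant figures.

Compute ⟨x⟩ and ⟨x²⟩ separately, then (Δx)² = ⟨x²⟩ − ⟨x⟩².
φ is even, so ∫ over [−a, a] = 2∫₀ᵃ with φ = 1 − x/a there: ∫₀ᵃ (1 − x/a)² dx = a/3, ∫₀ᵃ x²(1 − x/a)² dx = a³/30, ∫₀ᵃ x⁴(1 − x/a)² dx = a⁵/105.
Normalization: ∫|φ|² dx = 2.7000.
⟨x⟩ = 0.0000 and ⟨x²⟩ = 1.6403.
(Δx)² = 1.6403 − (0.0000)² = 1.6403.

1.64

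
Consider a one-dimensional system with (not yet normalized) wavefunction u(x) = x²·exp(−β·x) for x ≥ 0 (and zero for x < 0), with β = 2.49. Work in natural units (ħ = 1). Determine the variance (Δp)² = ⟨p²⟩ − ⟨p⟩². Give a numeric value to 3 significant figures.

Compute ⟨p⟩ and ⟨p²⟩ separately; (Δp)² = ⟨p²⟩ − ⟨p⟩².
Differentiate x²·exp(−β·x) with the product rule; every integrand then reduces to terms xʲ·e^(−2βx) on [0, ∞), with ∫₀^∞ xʲ·e^(−2βx) dx = j!/(2β)^(j+1).
Normalization: ∫|u|² dx = 0.0078355.
⟨p⟩ = 0.0000 and ⟨p²⟩ = 2.0667.
(Δp)² = 2.0667 − (0.0000)² = 2.0667.

2.07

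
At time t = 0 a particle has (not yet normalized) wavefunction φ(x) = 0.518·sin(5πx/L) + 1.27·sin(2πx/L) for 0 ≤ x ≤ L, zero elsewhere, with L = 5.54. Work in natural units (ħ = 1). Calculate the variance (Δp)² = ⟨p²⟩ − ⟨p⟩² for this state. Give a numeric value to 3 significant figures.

Compute ⟨p⟩ and ⟨p²⟩ separately; (Δp)² = ⟨p²⟩ − ⟨p⟩².
d²/dx² sin(jπx/L) = −(jπ/L)²·sin(jπx/L); on 0 ≤ x ≤ L, ∫sin²(jπx/L) dx = L/2 and ∫sin(jπx/L)·sin(lπx/L) dx = 0 for j ≠ l, so only diagonal terms survive in ∫|φ|² and ∫φ·φ″; ∫φ·φ′ dx = [φ²/2] between the walls = 0.
Normalization: ∫|φ|² dx = 5.2110.
⟨p⟩ = 0.0000 and ⟨p²⟩ = 2.2495.
(Δp)² = 2.2495 − (0.0000)² = 2.2495.

2.25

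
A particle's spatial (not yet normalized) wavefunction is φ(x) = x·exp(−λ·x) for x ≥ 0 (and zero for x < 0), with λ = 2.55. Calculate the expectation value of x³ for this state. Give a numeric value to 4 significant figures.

0.4523

⟨x³⟩ = ∫ x³·|φ|² dx / ∫|φ|² dx (integrals over the domain).
Every integrand reduces to terms xʲ·e^(−2λx) on [0, ∞); use ∫₀^∞ xʲ·e^(−2λx) dx = j!/(2λ)^(j+1).
State is unnormalized: ∫|φ|² dx = 0.015077, and ∫φ*·x³·φ dx = 0.0068196, so ⟨x³⟩ = 0.0068196 / 0.015077.
⟨x³⟩ = 0.45231.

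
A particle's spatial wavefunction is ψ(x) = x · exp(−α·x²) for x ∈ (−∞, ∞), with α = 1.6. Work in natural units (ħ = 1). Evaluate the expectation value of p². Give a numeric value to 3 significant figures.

4.80

p² ψ = −ħ² d²ψ/dx²; ⟨p²⟩ = −ħ² ∫ ψ*·ψ'' dx / ∫|ψ|² dx.
Expand each integrand as polynomial × e^(−2αx²) and use ∫x^(2j)·e^(−2αx²) dx = (2j−1)!!/(4α)^j · √(π/(2α)), odd powers → 0; here √(π/(2α)) = 0.99083. Differentiate with the product rule, d/dx e^(−αx²) = −2αx·e^(−αx²).
State is unnormalized: ∫|ψ|² dx = 0.15482, and ∫ψ*·(−ħ² ψ'') dx = 0.74312, so ⟨p²⟩ = 0.74312 / 0.15482.
⟨p²⟩ = 4.8000.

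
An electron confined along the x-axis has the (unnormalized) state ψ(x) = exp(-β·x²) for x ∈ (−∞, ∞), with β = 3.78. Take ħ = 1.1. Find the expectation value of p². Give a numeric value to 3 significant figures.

4.57

p² ψ = −ħ² d²ψ/dx²; ⟨p²⟩ = −ħ² ∫ ψ*·ψ'' dx / ∫|ψ|² dx.
Gaussian moments: ∫x^(2j)·e^(−2βx²) dx = (2j−1)!!/(4β)^j · √(π/(2β)), odd powers integrate to 0; here √(π/(2β)) = 0.64464. Derivatives: d/dx e^(−βx²) = −2βx·e^(−βx²), d²/dx² e^(−βx²) = (4β²x² − 2β)·e^(−βx²).
State is unnormalized: ∫|ψ|² dx = 0.64464, and ∫ψ*·(−ħ² ψ'') dx = 2.9484, so ⟨p²⟩ = 2.9484 / 0.64464.
⟨p²⟩ = 4.5738.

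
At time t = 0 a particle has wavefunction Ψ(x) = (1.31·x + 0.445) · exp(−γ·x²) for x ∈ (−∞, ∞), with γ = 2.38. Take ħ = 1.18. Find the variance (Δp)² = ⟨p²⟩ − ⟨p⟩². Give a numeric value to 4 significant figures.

Compute ⟨p⟩ and ⟨p²⟩ separately; (Δp)² = ⟨p²⟩ − ⟨p⟩².
Expand each integrand as polynomial × e^(−2γx²) and use ∫x^(2j)·e^(−2γx²) dx = (2j−1)!!/(4γ)^j · √(π/(2γ)), odd powers → 0; here √(π/(2γ)) = 0.81240. Differentiate with the product rule, d/dx e^(−γx²) = −2γx·e^(−γx²).
Normalization: ∫|Ψ|² dx = 0.30732.
⟨p⟩ = 0.0000 and ⟨p²⟩ = 6.4722.
(Δp)² = 6.4722 − (0.0000)² = 6.4722.

6.472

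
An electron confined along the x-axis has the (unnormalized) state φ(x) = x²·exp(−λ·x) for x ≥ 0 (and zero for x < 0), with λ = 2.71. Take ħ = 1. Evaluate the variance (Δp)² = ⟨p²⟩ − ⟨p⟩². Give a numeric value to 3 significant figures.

2.45

Compute ⟨p⟩ and ⟨p²⟩ separately; (Δp)² = ⟨p²⟩ − ⟨p⟩².
Differentiate x²·exp(−λ·x) with the product rule; every integrand then reduces to terms xʲ·e^(−2λx) on [0, ∞), with ∫₀^∞ xʲ·e^(−2λx) dx = j!/(2λ)^(j+1).
Normalization: ∫|φ|² dx = 0.0051312.
⟨p⟩ = 0.0000 and ⟨p²⟩ = 2.4480.
(Δp)² = 2.4480 − (0.0000)² = 2.4480.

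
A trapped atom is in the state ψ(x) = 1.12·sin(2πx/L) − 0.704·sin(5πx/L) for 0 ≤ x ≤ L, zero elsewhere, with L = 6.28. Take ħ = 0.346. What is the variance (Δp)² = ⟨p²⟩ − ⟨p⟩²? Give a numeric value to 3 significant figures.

Compute ⟨p⟩ and ⟨p²⟩ separately; (Δp)² = ⟨p²⟩ − ⟨p⟩².
d²/dx² sin(jπx/L) = −(jπ/L)²·sin(jπx/L); on 0 ≤ x ≤ L, ∫sin²(jπx/L) dx = L/2 and ∫sin(jπx/L)·sin(lπx/L) dx = 0 for j ≠ l, so only diagonal terms survive in ∫|ψ|² and ∫ψ·ψ″; ∫ψ·ψ′ dx = [ψ²/2] between the walls = 0.
Normalization: ∫|ψ|² dx = 5.4951.
⟨p⟩ = 0.0000 and ⟨p²⟩ = 0.29802.
(Δp)² = 0.29802 − (0.0000)² = 0.29802.

0.298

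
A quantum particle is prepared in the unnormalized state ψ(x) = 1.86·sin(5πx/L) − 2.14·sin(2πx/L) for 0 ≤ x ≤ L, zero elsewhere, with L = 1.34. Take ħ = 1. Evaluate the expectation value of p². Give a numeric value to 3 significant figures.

71.7

p² ψ = −ħ² d²ψ/dx²; ⟨p²⟩ = −ħ² ∫ ψ*·ψ'' dx / ∫|ψ|² dx.
d²/dx² sin(jπx/L) = −(jπ/L)²·sin(jπx/L); on 0 ≤ x ≤ L, ∫sin²(jπx/L) dx = L/2 and ∫sin(jπx/L)·sin(lπx/L) dx = 0 for j ≠ l, so only diagonal terms survive in ∫|ψ|² and ∫ψ·ψ″; ∫ψ·ψ′ dx = [ψ²/2] between the walls = 0.
State is unnormalized: ∫|ψ|² dx = 5.3863, and ∫ψ*·(−ħ² ψ'') dx = 385.98, so ⟨p²⟩ = 385.98 / 5.3863.
⟨p²⟩ = 71.659.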